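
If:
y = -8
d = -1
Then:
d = -1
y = -8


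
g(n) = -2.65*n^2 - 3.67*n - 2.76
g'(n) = -5.3*n - 3.67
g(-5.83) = -71.43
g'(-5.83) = 27.23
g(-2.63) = -11.44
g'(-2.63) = 10.27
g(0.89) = -8.13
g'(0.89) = -8.39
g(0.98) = -8.90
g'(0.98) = -8.86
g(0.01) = -2.80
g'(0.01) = -3.72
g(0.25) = -3.84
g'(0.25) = -5.00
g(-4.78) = -45.77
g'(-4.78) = 21.66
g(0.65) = -6.27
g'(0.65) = -7.12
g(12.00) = -428.40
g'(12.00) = -67.27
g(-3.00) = -15.60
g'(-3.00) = 12.23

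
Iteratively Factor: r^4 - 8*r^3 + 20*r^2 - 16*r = (r - 2)*(r^3 - 6*r^2 + 8*r) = (r - 2)^2*(r^2 - 4*r) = (r - 4)*(r - 2)^2*(r)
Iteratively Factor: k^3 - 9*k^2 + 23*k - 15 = (k - 5)*(k^2 - 4*k + 3) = (k - 5)*(k - 1)*(k - 3)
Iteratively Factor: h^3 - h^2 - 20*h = (h)*(h^2 - h - 20) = h*(h + 4)*(h - 5)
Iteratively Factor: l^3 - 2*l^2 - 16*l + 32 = (l - 4)*(l^2 + 2*l - 8) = (l - 4)*(l + 4)*(l - 2)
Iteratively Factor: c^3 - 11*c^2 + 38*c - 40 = (c - 4)*(c^2 - 7*c + 10) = (c - 4)*(c - 2)*(c - 5)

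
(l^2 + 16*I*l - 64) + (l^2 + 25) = 2*l^2 + 16*I*l - 39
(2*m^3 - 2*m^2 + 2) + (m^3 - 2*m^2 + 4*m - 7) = 3*m^3 - 4*m^2 + 4*m - 5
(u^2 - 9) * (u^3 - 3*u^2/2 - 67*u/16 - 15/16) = u^5 - 3*u^4/2 - 211*u^3/16 + 201*u^2/16 + 603*u/16 + 135/16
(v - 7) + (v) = 2*v - 7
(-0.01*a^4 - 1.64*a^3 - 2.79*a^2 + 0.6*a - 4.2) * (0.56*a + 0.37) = -0.0056*a^5 - 0.9221*a^4 - 2.1692*a^3 - 0.6963*a^2 - 2.13*a - 1.554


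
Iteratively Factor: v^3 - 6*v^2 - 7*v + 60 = (v - 4)*(v^2 - 2*v - 15) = (v - 4)*(v + 3)*(v - 5)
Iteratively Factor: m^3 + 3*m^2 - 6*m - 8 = (m - 2)*(m^2 + 5*m + 4) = (m - 2)*(m + 1)*(m + 4)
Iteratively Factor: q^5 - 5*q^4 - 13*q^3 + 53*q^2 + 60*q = (q + 1)*(q^4 - 6*q^3 - 7*q^2 + 60*q) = (q + 1)*(q + 3)*(q^3 - 9*q^2 + 20*q) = (q - 4)*(q + 1)*(q + 3)*(q^2 - 5*q) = (q - 5)*(q - 4)*(q + 1)*(q + 3)*(q)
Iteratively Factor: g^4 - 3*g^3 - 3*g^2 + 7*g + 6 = (g + 1)*(g^3 - 4*g^2 + g + 6) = (g + 1)^2*(g^2 - 5*g + 6) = (g - 2)*(g + 1)^2*(g - 3)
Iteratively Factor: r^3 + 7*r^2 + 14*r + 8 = (r + 2)*(r^2 + 5*r + 4) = (r + 1)*(r + 2)*(r + 4)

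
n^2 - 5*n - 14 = (n - 7)*(n + 2)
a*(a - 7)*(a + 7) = a^3 - 49*a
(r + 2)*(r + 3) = r^2 + 5*r + 6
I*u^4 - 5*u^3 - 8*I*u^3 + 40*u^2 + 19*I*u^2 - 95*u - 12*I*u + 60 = (u - 4)*(u - 3)*(u + 5*I)*(I*u - I)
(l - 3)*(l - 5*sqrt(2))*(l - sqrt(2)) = l^3 - 6*sqrt(2)*l^2 - 3*l^2 + 10*l + 18*sqrt(2)*l - 30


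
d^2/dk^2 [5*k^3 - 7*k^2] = 30*k - 14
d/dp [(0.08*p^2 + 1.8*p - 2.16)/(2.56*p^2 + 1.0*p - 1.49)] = (-4.528*p^2 + 10.8208*p - 0.522)/(6.5536*p^4 + 5.12*p^3 - 6.6288*p^2 - 2.98*p + 2.2201)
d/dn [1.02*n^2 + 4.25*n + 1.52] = 2.04*n + 4.25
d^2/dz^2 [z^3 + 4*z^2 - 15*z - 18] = 6*z + 8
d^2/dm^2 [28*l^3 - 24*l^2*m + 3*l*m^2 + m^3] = 6*l + 6*m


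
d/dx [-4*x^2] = -8*x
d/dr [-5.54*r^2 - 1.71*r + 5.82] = -11.08*r - 1.71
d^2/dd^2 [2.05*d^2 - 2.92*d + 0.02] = 4.10000000000000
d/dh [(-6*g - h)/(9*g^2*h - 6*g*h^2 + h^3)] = 2*(9*g^2 - 9*g*h - h^2)/(h^2*(27*g^3 - 27*g^2*h + 9*g*h^2 - h^3))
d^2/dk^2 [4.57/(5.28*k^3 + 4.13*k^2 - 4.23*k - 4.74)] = (-(144.7776*k + 37.7482)*(5.28*k^3 + 4.13*k^2 - 4.23*k - 4.74) + 4.57*(15.84*k^2 + 8.26*k - 4.23)*(31.68*k^2 + 16.52*k - 8.46))/(5.28*k^3 + 4.13*k^2 - 4.23*k - 4.74)^3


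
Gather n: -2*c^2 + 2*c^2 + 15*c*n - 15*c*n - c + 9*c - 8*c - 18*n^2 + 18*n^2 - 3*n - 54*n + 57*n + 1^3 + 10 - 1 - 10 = 0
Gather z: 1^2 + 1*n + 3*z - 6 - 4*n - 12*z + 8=-3*n - 9*z + 3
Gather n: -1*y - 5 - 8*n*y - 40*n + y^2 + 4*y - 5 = n*(-8*y - 40) + y^2 + 3*y - 10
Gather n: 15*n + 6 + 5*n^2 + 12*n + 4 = 5*n^2 + 27*n + 10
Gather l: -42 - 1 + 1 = -42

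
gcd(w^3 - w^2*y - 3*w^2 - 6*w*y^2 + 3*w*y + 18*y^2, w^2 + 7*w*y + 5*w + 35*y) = 1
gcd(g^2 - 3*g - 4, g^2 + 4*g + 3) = g + 1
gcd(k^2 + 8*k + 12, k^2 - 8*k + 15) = 1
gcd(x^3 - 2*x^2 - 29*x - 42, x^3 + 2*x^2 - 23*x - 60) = x + 3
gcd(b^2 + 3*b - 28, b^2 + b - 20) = b - 4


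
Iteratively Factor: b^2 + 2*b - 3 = (b - 1)*(b + 3)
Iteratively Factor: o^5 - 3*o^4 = (o)*(o^4 - 3*o^3) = o^2*(o^3 - 3*o^2) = o^2*(o - 3)*(o^2) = o^3*(o - 3)*(o)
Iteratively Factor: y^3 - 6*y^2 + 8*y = (y)*(y^2 - 6*y + 8) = y*(y - 4)*(y - 2)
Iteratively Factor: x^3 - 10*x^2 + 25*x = (x - 5)*(x^2 - 5*x) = (x - 5)^2*(x)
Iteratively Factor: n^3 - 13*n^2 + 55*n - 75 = (n - 3)*(n^2 - 10*n + 25) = (n - 5)*(n - 3)*(n - 5)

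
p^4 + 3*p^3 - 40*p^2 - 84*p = p*(p - 6)*(p + 2)*(p + 7)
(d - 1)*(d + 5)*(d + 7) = d^3 + 11*d^2 + 23*d - 35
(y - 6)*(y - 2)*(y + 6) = y^3 - 2*y^2 - 36*y + 72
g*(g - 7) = g^2 - 7*g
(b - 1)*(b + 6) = b^2 + 5*b - 6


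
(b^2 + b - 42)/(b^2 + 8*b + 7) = (b - 6)/(b + 1)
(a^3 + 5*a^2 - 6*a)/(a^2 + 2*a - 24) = a*(a - 1)/(a - 4)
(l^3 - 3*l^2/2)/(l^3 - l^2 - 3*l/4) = 2*l/(2*l + 1)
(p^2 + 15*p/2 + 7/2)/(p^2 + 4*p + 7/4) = 2*(p + 7)/(2*p + 7)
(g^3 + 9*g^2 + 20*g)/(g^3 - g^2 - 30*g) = (g + 4)/(g - 6)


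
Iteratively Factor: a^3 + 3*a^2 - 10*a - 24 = (a - 3)*(a^2 + 6*a + 8) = (a - 3)*(a + 2)*(a + 4)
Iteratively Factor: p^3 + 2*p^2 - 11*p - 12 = (p - 3)*(p^2 + 5*p + 4) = (p - 3)*(p + 4)*(p + 1)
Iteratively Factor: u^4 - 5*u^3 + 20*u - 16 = (u + 2)*(u^3 - 7*u^2 + 14*u - 8) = (u - 2)*(u + 2)*(u^2 - 5*u + 4) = (u - 4)*(u - 2)*(u + 2)*(u - 1)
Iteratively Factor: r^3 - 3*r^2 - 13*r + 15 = (r - 1)*(r^2 - 2*r - 15) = (r - 1)*(r + 3)*(r - 5)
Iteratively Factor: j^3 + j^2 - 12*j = (j + 4)*(j^2 - 3*j) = (j - 3)*(j + 4)*(j)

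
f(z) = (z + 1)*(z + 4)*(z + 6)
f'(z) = (z + 1)*(z + 4) + (z + 1)*(z + 6) + (z + 4)*(z + 6)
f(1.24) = 84.98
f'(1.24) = 65.89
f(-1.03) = -0.44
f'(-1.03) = 14.52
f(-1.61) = -6.40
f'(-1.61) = 6.36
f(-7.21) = -24.12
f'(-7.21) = 31.33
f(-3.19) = -4.98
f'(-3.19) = -5.65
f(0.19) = 30.86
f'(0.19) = 38.29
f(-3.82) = -1.11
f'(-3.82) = -6.26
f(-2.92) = -6.39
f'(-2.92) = -4.66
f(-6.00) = 0.00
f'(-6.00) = 10.00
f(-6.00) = 0.00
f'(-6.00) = 10.00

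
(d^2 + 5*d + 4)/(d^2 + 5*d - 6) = (d^2 + 5*d + 4)/(d^2 + 5*d - 6)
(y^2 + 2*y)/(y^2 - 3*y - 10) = y/(y - 5)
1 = 1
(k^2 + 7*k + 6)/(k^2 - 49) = (k^2 + 7*k + 6)/(k^2 - 49)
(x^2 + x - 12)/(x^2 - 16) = (x - 3)/(x - 4)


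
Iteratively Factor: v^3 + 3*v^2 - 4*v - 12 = (v + 3)*(v^2 - 4) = (v + 2)*(v + 3)*(v - 2)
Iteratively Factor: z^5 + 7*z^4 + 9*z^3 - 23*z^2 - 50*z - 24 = (z + 1)*(z^4 + 6*z^3 + 3*z^2 - 26*z - 24) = (z + 1)^2*(z^3 + 5*z^2 - 2*z - 24) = (z - 2)*(z + 1)^2*(z^2 + 7*z + 12) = (z - 2)*(z + 1)^2*(z + 3)*(z + 4)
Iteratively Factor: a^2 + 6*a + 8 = (a + 4)*(a + 2)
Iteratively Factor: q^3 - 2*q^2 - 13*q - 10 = (q + 2)*(q^2 - 4*q - 5) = (q - 5)*(q + 2)*(q + 1)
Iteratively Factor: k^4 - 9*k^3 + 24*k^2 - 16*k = (k - 4)*(k^3 - 5*k^2 + 4*k) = (k - 4)*(k - 1)*(k^2 - 4*k) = k*(k - 4)*(k - 1)*(k - 4)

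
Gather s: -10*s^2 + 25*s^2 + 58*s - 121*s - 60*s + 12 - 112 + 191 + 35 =15*s^2 - 123*s + 126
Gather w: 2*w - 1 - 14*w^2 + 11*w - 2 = -14*w^2 + 13*w - 3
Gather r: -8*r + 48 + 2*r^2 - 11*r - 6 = 2*r^2 - 19*r + 42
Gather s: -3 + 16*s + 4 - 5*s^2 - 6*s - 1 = -5*s^2 + 10*s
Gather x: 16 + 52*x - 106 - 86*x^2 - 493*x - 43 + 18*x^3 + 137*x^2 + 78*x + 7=18*x^3 + 51*x^2 - 363*x - 126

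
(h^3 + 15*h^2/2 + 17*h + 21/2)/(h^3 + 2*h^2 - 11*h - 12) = (h^2 + 13*h/2 + 21/2)/(h^2 + h - 12)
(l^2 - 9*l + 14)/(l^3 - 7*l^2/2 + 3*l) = 2*(l - 7)/(l*(2*l - 3))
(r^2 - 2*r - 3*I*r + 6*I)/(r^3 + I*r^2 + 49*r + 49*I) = (r^2 - 2*r - 3*I*r + 6*I)/(r^3 + I*r^2 + 49*r + 49*I)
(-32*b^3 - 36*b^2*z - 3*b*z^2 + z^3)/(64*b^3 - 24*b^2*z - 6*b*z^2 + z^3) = (b + z)/(-2*b + z)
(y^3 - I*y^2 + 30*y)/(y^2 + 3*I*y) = (y^2 - I*y + 30)/(y + 3*I)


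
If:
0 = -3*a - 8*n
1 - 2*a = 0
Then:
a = 1/2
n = -3/16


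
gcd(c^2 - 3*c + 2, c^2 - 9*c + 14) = c - 2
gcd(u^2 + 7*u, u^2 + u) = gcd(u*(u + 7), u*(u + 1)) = u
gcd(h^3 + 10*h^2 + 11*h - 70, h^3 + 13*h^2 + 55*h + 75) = h + 5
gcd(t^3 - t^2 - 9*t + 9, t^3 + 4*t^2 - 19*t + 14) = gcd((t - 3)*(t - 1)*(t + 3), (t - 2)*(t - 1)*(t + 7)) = t - 1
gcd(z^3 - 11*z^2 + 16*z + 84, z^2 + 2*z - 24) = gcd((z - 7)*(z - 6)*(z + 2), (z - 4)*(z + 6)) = 1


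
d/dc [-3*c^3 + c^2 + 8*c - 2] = -9*c^2 + 2*c + 8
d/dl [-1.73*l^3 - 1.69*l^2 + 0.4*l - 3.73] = -5.19*l^2 - 3.38*l + 0.4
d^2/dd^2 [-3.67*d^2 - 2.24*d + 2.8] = -7.34000000000000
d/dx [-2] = 0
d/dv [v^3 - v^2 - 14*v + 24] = 3*v^2 - 2*v - 14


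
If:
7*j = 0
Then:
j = 0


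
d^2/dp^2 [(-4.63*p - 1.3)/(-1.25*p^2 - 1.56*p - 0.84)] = ((2.5*p + 1.56)*(4.63*p + 1.3)*(5.0*p + 3.12) - (34.725*p + 17.6956)*(1.25*p^2 + 1.56*p + 0.84))/(1.25*p^2 + 1.56*p + 0.84)^3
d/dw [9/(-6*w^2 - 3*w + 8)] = 27*(4*w + 1)/(6*w^2 + 3*w - 8)^2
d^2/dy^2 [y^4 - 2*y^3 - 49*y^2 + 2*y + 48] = 12*y^2 - 12*y - 98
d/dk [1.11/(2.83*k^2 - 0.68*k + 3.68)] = (0.7548 - 6.2826*k)/(2.83*k^2 - 0.68*k + 3.68)^2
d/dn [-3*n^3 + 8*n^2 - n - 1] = -9*n^2 + 16*n - 1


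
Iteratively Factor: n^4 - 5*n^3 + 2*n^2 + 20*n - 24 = (n - 3)*(n^3 - 2*n^2 - 4*n + 8) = (n - 3)*(n - 2)*(n^2 - 4) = (n - 3)*(n - 2)*(n + 2)*(n - 2)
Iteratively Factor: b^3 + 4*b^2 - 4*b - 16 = (b + 2)*(b^2 + 2*b - 8) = (b + 2)*(b + 4)*(b - 2)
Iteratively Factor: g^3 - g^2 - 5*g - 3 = (g - 3)*(g^2 + 2*g + 1) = (g - 3)*(g + 1)*(g + 1)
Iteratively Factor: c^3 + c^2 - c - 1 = (c - 1)*(c^2 + 2*c + 1) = (c - 1)*(c + 1)*(c + 1)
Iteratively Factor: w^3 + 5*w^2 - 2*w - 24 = (w - 2)*(w^2 + 7*w + 12) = (w - 2)*(w + 3)*(w + 4)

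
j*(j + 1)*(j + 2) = j^3 + 3*j^2 + 2*j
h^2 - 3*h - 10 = (h - 5)*(h + 2)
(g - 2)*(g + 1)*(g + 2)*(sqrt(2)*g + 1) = sqrt(2)*g^4 + g^3 + sqrt(2)*g^3 - 4*sqrt(2)*g^2 + g^2 - 4*sqrt(2)*g - 4*g - 4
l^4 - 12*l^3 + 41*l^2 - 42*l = l*(l - 7)*(l - 3)*(l - 2)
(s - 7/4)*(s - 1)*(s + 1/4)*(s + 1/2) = s^4 - 2*s^3 - 3*s^2/16 + 31*s/32 + 7/32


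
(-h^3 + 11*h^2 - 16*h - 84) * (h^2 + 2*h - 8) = -h^5 + 9*h^4 + 14*h^3 - 204*h^2 - 40*h + 672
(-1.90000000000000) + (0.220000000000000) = -1.68000000000000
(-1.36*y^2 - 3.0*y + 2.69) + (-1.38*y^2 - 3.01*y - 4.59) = -2.74*y^2 - 6.01*y - 1.9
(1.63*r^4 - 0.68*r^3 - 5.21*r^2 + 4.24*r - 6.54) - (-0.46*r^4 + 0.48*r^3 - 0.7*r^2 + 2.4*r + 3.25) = 2.09*r^4 - 1.16*r^3 - 4.51*r^2 + 1.84*r - 9.79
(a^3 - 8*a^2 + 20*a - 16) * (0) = 0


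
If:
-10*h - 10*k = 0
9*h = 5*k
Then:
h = 0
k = 0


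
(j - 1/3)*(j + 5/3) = j^2 + 4*j/3 - 5/9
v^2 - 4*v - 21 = (v - 7)*(v + 3)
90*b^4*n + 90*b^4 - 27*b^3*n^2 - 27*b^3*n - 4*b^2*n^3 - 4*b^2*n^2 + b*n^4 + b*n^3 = (-6*b + n)*(-3*b + n)*(5*b + n)*(b*n + b)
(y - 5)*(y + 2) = y^2 - 3*y - 10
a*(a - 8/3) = a^2 - 8*a/3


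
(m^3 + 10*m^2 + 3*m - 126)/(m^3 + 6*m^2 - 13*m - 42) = (m + 6)/(m + 2)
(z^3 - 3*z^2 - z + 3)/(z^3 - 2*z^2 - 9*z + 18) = (z^2 - 1)/(z^2 + z - 6)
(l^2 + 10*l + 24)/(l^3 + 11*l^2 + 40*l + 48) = (l + 6)/(l^2 + 7*l + 12)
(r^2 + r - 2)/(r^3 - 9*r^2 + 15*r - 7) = (r + 2)/(r^2 - 8*r + 7)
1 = 1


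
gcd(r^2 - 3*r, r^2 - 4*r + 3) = r - 3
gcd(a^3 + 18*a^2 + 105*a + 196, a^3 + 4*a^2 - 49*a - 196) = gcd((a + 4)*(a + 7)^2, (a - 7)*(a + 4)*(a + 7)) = a^2 + 11*a + 28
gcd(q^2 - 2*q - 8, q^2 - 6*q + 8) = q - 4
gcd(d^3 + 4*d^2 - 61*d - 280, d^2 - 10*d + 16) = d - 8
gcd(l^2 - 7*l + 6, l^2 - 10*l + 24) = l - 6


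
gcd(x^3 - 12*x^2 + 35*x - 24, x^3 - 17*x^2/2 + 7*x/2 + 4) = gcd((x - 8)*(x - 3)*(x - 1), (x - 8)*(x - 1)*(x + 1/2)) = x^2 - 9*x + 8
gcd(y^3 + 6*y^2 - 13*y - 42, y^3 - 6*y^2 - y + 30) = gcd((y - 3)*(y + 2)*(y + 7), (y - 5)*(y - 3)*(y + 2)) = y^2 - y - 6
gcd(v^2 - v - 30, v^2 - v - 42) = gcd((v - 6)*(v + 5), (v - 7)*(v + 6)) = 1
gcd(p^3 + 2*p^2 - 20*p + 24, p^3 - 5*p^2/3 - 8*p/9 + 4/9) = p - 2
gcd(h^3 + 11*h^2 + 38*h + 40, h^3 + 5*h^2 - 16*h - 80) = h^2 + 9*h + 20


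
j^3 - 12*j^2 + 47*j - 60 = (j - 5)*(j - 4)*(j - 3)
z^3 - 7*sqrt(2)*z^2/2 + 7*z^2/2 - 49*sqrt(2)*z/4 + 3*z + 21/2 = (z + 7/2)*(z - 3*sqrt(2))*(z - sqrt(2)/2)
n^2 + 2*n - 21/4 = (n - 3/2)*(n + 7/2)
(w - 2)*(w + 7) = w^2 + 5*w - 14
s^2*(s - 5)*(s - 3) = s^4 - 8*s^3 + 15*s^2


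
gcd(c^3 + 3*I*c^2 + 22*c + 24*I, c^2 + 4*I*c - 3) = c + I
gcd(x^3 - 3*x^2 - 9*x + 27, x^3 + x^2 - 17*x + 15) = x - 3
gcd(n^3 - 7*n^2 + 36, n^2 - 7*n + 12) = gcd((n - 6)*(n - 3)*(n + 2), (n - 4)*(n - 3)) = n - 3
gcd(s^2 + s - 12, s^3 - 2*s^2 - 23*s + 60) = s - 3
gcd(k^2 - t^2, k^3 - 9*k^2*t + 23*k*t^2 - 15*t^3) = -k + t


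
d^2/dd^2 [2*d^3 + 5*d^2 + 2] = 12*d + 10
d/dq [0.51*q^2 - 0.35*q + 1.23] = 1.02*q - 0.35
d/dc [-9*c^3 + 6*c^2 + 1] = 3*c*(4 - 9*c)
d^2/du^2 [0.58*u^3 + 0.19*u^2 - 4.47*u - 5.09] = 3.48*u + 0.38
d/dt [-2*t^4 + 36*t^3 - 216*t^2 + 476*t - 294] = -8*t^3 + 108*t^2 - 432*t + 476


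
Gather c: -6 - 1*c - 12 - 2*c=-3*c - 18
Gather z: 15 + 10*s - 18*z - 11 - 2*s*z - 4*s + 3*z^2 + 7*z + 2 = 6*s + 3*z^2 + z*(-2*s - 11) + 6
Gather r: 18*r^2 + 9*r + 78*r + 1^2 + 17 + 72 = 18*r^2 + 87*r + 90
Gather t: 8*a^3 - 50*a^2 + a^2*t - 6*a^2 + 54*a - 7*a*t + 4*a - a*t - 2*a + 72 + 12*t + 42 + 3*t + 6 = 8*a^3 - 56*a^2 + 56*a + t*(a^2 - 8*a + 15) + 120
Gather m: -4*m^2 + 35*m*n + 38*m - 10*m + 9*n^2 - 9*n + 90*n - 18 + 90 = -4*m^2 + m*(35*n + 28) + 9*n^2 + 81*n + 72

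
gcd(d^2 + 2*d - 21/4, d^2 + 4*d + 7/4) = d + 7/2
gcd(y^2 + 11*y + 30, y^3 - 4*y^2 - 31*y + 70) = y + 5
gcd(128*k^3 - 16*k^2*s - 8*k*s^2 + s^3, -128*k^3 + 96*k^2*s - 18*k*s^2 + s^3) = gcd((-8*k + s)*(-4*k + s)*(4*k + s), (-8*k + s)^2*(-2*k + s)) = -8*k + s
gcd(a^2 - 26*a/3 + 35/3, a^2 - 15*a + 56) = a - 7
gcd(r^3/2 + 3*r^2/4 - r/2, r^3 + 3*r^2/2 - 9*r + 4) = r - 1/2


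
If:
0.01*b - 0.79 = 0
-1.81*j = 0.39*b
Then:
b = 79.00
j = -17.02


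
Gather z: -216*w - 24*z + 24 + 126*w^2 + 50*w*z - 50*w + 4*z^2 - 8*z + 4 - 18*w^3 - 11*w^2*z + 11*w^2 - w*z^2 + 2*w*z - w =-18*w^3 + 137*w^2 - 267*w + z^2*(4 - w) + z*(-11*w^2 + 52*w - 32) + 28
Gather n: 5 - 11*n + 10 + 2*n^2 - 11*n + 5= 2*n^2 - 22*n + 20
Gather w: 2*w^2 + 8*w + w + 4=2*w^2 + 9*w + 4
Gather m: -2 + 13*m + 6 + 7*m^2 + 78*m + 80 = 7*m^2 + 91*m + 84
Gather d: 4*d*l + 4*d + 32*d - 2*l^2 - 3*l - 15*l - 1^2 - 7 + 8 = d*(4*l + 36) - 2*l^2 - 18*l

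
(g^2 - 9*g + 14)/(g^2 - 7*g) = (g - 2)/g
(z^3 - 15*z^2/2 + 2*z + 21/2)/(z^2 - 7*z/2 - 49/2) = (2*z^2 - z - 3)/(2*z + 7)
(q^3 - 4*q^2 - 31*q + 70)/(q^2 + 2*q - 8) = (q^2 - 2*q - 35)/(q + 4)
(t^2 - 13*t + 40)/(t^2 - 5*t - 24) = (t - 5)/(t + 3)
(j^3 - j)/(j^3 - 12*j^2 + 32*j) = (j^2 - 1)/(j^2 - 12*j + 32)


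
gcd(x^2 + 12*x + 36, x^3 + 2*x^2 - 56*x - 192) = x + 6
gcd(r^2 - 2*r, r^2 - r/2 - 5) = 1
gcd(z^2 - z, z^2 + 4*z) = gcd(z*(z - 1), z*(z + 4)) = z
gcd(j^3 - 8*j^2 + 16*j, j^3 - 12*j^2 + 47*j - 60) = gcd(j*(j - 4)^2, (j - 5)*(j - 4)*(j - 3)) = j - 4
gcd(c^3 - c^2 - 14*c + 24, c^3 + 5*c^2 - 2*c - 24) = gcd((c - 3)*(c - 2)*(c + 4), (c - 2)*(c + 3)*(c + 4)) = c^2 + 2*c - 8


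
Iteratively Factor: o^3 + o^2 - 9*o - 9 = (o + 1)*(o^2 - 9) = (o + 1)*(o + 3)*(o - 3)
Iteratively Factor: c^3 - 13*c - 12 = (c - 4)*(c^2 + 4*c + 3) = (c - 4)*(c + 1)*(c + 3)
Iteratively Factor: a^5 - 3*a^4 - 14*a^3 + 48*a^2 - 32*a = (a + 4)*(a^4 - 7*a^3 + 14*a^2 - 8*a) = a*(a + 4)*(a^3 - 7*a^2 + 14*a - 8) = a*(a - 2)*(a + 4)*(a^2 - 5*a + 4) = a*(a - 2)*(a - 1)*(a + 4)*(a - 4)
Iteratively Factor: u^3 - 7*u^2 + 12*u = (u)*(u^2 - 7*u + 12) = u*(u - 3)*(u - 4)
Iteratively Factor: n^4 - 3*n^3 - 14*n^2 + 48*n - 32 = (n - 4)*(n^3 + n^2 - 10*n + 8) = (n - 4)*(n - 2)*(n^2 + 3*n - 4) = (n - 4)*(n - 2)*(n - 1)*(n + 4)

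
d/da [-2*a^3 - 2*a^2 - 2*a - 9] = -6*a^2 - 4*a - 2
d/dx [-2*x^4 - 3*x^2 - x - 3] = -8*x^3 - 6*x - 1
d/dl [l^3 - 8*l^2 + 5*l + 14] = 3*l^2 - 16*l + 5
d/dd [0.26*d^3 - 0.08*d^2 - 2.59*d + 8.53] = 0.78*d^2 - 0.16*d - 2.59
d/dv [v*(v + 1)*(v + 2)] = 3*v^2 + 6*v + 2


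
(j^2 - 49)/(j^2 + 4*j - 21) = (j - 7)/(j - 3)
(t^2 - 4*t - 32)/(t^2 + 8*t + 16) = (t - 8)/(t + 4)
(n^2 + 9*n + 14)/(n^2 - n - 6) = (n + 7)/(n - 3)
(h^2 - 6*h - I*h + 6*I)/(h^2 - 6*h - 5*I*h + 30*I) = (h - I)/(h - 5*I)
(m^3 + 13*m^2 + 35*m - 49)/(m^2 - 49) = (m^2 + 6*m - 7)/(m - 7)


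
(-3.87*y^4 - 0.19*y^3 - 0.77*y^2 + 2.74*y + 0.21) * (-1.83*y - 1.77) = 7.0821*y^5 + 7.1976*y^4 + 1.7454*y^3 - 3.6513*y^2 - 5.2341*y - 0.3717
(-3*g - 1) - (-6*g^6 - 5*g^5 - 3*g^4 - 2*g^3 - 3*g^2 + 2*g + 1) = 6*g^6 + 5*g^5 + 3*g^4 + 2*g^3 + 3*g^2 - 5*g - 2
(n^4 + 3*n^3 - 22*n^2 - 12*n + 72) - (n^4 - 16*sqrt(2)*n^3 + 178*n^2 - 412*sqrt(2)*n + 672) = 3*n^3 + 16*sqrt(2)*n^3 - 200*n^2 - 12*n + 412*sqrt(2)*n - 600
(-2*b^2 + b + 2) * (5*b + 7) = -10*b^3 - 9*b^2 + 17*b + 14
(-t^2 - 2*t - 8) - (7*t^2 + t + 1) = -8*t^2 - 3*t - 9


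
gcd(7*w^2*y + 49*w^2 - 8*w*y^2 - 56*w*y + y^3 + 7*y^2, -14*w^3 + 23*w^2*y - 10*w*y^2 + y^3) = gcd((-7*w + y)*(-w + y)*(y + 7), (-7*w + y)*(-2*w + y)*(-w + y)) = 7*w^2 - 8*w*y + y^2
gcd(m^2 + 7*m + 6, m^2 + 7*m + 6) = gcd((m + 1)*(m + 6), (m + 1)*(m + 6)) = m^2 + 7*m + 6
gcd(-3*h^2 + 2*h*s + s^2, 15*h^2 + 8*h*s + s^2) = 3*h + s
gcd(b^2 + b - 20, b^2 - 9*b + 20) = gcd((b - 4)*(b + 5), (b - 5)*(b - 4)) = b - 4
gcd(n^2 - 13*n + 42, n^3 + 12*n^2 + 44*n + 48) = 1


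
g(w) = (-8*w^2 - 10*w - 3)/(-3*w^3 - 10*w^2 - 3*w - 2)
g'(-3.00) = -289.00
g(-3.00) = 22.50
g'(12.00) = -0.01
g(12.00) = 0.19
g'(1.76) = -0.31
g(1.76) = 0.83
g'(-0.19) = 4.14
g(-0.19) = 0.78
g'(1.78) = -0.30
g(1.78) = 0.82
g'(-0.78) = -0.55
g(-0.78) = 0.02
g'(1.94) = -0.27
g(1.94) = 0.78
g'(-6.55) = -0.17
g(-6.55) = -0.65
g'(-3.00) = -289.00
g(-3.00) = 22.50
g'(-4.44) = -1.01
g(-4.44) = -1.52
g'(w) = (-16*w - 10)/(-3*w^3 - 10*w^2 - 3*w - 2) + (-8*w^2 - 10*w - 3)*(9*w^2 + 20*w + 3)/(-3*w^3 - 10*w^2 - 3*w - 2)^2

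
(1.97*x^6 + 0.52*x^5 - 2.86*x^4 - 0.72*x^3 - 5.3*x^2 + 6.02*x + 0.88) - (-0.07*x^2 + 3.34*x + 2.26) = 1.97*x^6 + 0.52*x^5 - 2.86*x^4 - 0.72*x^3 - 5.23*x^2 + 2.68*x - 1.38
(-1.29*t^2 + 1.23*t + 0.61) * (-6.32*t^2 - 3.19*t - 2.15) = 8.1528*t^4 - 3.6585*t^3 - 5.0054*t^2 - 4.5904*t - 1.3115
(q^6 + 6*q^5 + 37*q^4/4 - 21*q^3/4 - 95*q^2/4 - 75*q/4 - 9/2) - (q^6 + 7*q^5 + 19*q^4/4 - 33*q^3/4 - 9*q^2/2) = -q^5 + 9*q^4/2 + 3*q^3 - 77*q^2/4 - 75*q/4 - 9/2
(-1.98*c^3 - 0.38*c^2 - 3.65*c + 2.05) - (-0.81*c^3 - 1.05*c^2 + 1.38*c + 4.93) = -1.17*c^3 + 0.67*c^2 - 5.03*c - 2.88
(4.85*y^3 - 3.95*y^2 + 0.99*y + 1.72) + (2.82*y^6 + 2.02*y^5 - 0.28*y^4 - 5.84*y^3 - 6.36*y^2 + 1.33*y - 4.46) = 2.82*y^6 + 2.02*y^5 - 0.28*y^4 - 0.99*y^3 - 10.31*y^2 + 2.32*y - 2.74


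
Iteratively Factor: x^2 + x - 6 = (x - 2)*(x + 3)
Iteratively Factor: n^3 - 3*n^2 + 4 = (n + 1)*(n^2 - 4*n + 4) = (n - 2)*(n + 1)*(n - 2)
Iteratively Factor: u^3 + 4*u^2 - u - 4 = (u + 4)*(u^2 - 1) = (u - 1)*(u + 4)*(u + 1)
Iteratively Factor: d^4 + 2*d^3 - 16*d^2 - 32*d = (d + 4)*(d^3 - 2*d^2 - 8*d) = (d + 2)*(d + 4)*(d^2 - 4*d) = d*(d + 2)*(d + 4)*(d - 4)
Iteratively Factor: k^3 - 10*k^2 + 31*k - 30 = (k - 2)*(k^2 - 8*k + 15) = (k - 5)*(k - 2)*(k - 3)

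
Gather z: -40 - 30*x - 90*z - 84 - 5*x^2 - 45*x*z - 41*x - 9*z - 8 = -5*x^2 - 71*x + z*(-45*x - 99) - 132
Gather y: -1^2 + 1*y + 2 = y + 1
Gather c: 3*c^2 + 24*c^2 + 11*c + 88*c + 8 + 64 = 27*c^2 + 99*c + 72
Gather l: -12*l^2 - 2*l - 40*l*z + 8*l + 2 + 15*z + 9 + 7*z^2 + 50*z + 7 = -12*l^2 + l*(6 - 40*z) + 7*z^2 + 65*z + 18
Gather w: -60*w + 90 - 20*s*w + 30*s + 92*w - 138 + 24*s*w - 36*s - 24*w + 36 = -6*s + w*(4*s + 8) - 12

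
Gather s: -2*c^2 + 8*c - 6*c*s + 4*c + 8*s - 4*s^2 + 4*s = -2*c^2 + 12*c - 4*s^2 + s*(12 - 6*c)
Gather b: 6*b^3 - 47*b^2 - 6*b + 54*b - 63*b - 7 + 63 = 6*b^3 - 47*b^2 - 15*b + 56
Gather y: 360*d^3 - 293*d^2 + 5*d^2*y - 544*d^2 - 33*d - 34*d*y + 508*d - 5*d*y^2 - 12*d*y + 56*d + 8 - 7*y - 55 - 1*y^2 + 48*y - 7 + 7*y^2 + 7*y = 360*d^3 - 837*d^2 + 531*d + y^2*(6 - 5*d) + y*(5*d^2 - 46*d + 48) - 54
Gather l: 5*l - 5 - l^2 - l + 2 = -l^2 + 4*l - 3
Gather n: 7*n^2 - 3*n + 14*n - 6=7*n^2 + 11*n - 6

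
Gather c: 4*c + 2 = 4*c + 2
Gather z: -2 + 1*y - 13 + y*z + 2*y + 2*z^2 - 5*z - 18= 3*y + 2*z^2 + z*(y - 5) - 33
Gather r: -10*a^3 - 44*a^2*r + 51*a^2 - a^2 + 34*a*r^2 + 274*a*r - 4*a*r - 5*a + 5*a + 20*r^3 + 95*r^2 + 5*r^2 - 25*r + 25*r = -10*a^3 + 50*a^2 + 20*r^3 + r^2*(34*a + 100) + r*(-44*a^2 + 270*a)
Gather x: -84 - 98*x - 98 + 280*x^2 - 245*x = 280*x^2 - 343*x - 182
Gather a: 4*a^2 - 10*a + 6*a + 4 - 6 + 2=4*a^2 - 4*a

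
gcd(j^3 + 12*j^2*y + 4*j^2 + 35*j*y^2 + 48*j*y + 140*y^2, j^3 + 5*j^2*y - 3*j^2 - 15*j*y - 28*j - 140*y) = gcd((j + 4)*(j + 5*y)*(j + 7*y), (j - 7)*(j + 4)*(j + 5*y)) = j^2 + 5*j*y + 4*j + 20*y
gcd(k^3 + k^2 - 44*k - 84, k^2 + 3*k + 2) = k + 2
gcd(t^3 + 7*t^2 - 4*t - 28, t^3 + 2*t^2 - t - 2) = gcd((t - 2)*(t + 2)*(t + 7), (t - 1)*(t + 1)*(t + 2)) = t + 2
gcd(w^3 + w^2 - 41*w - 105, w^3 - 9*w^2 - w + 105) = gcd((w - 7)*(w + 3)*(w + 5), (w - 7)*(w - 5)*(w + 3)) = w^2 - 4*w - 21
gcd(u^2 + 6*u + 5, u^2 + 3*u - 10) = u + 5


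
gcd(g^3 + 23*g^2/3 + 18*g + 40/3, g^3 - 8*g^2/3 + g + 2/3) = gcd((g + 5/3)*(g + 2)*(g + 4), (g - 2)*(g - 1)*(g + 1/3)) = 1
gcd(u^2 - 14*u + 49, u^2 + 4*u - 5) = 1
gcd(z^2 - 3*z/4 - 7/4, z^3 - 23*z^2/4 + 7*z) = z - 7/4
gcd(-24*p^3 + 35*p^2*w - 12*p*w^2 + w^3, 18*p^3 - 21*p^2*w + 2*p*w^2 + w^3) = 3*p^2 - 4*p*w + w^2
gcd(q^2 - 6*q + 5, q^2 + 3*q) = 1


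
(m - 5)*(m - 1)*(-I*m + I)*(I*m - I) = m^4 - 8*m^3 + 18*m^2 - 16*m + 5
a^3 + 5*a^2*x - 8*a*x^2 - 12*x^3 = (a - 2*x)*(a + x)*(a + 6*x)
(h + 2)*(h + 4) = h^2 + 6*h + 8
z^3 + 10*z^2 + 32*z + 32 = (z + 2)*(z + 4)^2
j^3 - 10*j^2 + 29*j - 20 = (j - 5)*(j - 4)*(j - 1)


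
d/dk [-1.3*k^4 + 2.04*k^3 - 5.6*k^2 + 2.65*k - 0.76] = -5.2*k^3 + 6.12*k^2 - 11.2*k + 2.65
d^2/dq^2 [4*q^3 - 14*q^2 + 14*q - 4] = 24*q - 28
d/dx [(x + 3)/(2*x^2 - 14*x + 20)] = (x^2 - 7*x - (x + 3)*(2*x - 7) + 10)/(2*(x^2 - 7*x + 10)^2)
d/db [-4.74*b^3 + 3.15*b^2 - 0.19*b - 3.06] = -14.22*b^2 + 6.3*b - 0.19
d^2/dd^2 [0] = 0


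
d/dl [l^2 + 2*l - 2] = 2*l + 2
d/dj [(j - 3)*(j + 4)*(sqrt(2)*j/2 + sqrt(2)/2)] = sqrt(2)*(3*j^2 + 4*j - 11)/2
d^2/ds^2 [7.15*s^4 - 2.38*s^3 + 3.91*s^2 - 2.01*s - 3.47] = 85.8*s^2 - 14.28*s + 7.82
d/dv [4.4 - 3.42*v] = -3.42000000000000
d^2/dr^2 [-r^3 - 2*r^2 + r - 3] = -6*r - 4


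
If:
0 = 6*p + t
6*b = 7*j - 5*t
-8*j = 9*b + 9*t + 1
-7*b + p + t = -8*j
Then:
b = -275/4449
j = -80/1483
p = 1/4449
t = -2/1483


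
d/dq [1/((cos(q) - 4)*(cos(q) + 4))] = sin(2*q)/((cos(q) - 4)^2*(cos(q) + 4)^2)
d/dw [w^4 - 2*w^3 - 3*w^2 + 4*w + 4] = 4*w^3 - 6*w^2 - 6*w + 4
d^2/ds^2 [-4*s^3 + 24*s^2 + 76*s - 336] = 48 - 24*s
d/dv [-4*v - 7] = -4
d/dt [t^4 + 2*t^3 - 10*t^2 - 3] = 2*t*(2*t^2 + 3*t - 10)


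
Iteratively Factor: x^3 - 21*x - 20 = (x - 5)*(x^2 + 5*x + 4) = (x - 5)*(x + 1)*(x + 4)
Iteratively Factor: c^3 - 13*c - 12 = (c + 1)*(c^2 - c - 12) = (c - 4)*(c + 1)*(c + 3)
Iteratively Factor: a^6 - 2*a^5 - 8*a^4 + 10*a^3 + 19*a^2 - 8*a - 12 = (a - 1)*(a^5 - a^4 - 9*a^3 + a^2 + 20*a + 12) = (a - 1)*(a + 2)*(a^4 - 3*a^3 - 3*a^2 + 7*a + 6) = (a - 1)*(a + 1)*(a + 2)*(a^3 - 4*a^2 + a + 6) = (a - 3)*(a - 1)*(a + 1)*(a + 2)*(a^2 - a - 2) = (a - 3)*(a - 2)*(a - 1)*(a + 1)*(a + 2)*(a + 1)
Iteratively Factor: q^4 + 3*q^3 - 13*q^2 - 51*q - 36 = (q + 1)*(q^3 + 2*q^2 - 15*q - 36) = (q + 1)*(q + 3)*(q^2 - q - 12) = (q - 4)*(q + 1)*(q + 3)*(q + 3)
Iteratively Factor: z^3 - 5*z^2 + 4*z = (z - 4)*(z^2 - z) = z*(z - 4)*(z - 1)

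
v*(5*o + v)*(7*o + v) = 35*o^2*v + 12*o*v^2 + v^3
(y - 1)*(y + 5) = y^2 + 4*y - 5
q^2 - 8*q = q*(q - 8)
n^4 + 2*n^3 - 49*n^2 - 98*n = n*(n - 7)*(n + 2)*(n + 7)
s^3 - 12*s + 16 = (s - 2)^2*(s + 4)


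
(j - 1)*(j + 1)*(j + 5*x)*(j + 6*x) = j^4 + 11*j^3*x + 30*j^2*x^2 - j^2 - 11*j*x - 30*x^2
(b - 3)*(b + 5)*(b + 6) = b^3 + 8*b^2 - 3*b - 90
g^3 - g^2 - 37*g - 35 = (g - 7)*(g + 1)*(g + 5)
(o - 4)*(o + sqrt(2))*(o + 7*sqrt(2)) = o^3 - 4*o^2 + 8*sqrt(2)*o^2 - 32*sqrt(2)*o + 14*o - 56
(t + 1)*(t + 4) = t^2 + 5*t + 4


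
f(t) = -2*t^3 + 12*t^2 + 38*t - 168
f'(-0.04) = 37.03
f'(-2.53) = -61.13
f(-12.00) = 4560.00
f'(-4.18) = -167.15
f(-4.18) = 28.90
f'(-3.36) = -110.38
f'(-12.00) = -1114.00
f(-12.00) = 4560.00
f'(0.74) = 52.47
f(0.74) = -134.12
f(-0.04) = -169.50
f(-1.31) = -192.69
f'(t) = -6*t^2 + 24*t + 38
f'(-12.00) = -1114.00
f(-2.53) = -154.94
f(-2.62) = -149.22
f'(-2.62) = -66.07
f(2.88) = -6.80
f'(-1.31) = -3.74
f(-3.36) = -84.34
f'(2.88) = 57.35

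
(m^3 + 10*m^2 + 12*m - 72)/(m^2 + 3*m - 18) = (m^2 + 4*m - 12)/(m - 3)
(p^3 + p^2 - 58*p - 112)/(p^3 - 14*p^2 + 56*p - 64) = (p^2 + 9*p + 14)/(p^2 - 6*p + 8)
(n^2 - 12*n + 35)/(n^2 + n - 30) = (n - 7)/(n + 6)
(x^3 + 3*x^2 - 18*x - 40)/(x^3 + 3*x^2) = (x^3 + 3*x^2 - 18*x - 40)/(x^2*(x + 3))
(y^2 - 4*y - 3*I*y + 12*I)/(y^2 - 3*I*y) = (y - 4)/y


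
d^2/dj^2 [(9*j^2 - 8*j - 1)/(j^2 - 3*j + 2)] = 38/(j^3 - 6*j^2 + 12*j - 8)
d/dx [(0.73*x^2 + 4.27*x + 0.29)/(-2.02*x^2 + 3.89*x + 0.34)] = (11.4651*x^2 + 1.668*x + 0.3237)/(4.0804*x^4 - 15.7156*x^3 + 13.7585*x^2 + 2.6452*x + 0.1156)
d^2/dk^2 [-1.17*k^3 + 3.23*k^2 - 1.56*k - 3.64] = 6.46 - 7.02*k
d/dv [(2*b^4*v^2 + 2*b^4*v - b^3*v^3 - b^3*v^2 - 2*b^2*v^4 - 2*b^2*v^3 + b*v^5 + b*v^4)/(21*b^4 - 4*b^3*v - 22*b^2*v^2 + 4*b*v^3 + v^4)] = b*(84*b^3*v + 42*b^3 - 71*b^2*v^2 - 42*b^2*v + 8*b*v^3 + 6*b*v^2 + v^4)/(441*b^4 - 168*b^3*v - 26*b^2*v^2 + 8*b*v^3 + v^4)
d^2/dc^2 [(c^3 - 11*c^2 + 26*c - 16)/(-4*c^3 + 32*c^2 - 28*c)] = (3*c^3 - 48*c^2 + 336*c - 784)/(2*c^3*(c^3 - 21*c^2 + 147*c - 343))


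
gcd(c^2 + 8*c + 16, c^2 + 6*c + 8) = c + 4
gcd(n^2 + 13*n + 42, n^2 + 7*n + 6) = n + 6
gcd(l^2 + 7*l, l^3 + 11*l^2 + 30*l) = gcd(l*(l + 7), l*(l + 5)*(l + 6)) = l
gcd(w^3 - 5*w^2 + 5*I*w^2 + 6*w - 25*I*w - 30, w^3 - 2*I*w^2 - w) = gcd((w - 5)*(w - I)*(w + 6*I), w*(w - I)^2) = w - I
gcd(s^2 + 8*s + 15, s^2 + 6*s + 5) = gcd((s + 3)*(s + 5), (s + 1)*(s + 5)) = s + 5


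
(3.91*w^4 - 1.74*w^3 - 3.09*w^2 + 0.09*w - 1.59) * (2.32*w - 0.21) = 9.0712*w^5 - 4.8579*w^4 - 6.8034*w^3 + 0.8577*w^2 - 3.7077*w + 0.3339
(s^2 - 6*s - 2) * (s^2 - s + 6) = s^4 - 7*s^3 + 10*s^2 - 34*s - 12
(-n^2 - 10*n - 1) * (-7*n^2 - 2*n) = 7*n^4 + 72*n^3 + 27*n^2 + 2*n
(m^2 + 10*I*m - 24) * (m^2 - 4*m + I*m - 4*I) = m^4 - 4*m^3 + 11*I*m^3 - 34*m^2 - 44*I*m^2 + 136*m - 24*I*m + 96*I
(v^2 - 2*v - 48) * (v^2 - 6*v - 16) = v^4 - 8*v^3 - 52*v^2 + 320*v + 768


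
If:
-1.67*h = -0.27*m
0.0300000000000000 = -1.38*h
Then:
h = -0.02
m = -0.13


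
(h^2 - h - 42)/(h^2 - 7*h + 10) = (h^2 - h - 42)/(h^2 - 7*h + 10)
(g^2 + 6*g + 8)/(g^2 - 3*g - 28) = (g + 2)/(g - 7)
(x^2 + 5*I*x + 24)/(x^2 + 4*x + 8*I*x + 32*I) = (x - 3*I)/(x + 4)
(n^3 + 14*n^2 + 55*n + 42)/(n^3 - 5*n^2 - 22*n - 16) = (n^2 + 13*n + 42)/(n^2 - 6*n - 16)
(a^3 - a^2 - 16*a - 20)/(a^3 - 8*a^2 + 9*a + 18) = (a^3 - a^2 - 16*a - 20)/(a^3 - 8*a^2 + 9*a + 18)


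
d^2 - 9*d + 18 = (d - 6)*(d - 3)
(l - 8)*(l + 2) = l^2 - 6*l - 16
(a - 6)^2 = a^2 - 12*a + 36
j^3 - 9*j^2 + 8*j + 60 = (j - 6)*(j - 5)*(j + 2)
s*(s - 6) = s^2 - 6*s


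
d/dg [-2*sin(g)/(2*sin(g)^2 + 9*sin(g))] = 4*cos(g)/(2*sin(g) + 9)^2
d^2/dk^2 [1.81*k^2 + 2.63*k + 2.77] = 3.62000000000000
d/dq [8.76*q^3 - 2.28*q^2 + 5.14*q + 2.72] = 26.28*q^2 - 4.56*q + 5.14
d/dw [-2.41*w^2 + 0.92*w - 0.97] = 0.92 - 4.82*w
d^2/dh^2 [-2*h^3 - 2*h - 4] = -12*h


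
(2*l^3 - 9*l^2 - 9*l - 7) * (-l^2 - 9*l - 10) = -2*l^5 - 9*l^4 + 70*l^3 + 178*l^2 + 153*l + 70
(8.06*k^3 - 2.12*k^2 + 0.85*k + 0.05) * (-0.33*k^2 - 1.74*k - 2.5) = -2.6598*k^5 - 13.3248*k^4 - 16.7417*k^3 + 3.8045*k^2 - 2.212*k - 0.125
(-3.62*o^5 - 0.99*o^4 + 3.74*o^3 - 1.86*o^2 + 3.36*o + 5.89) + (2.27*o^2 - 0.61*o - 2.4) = -3.62*o^5 - 0.99*o^4 + 3.74*o^3 + 0.41*o^2 + 2.75*o + 3.49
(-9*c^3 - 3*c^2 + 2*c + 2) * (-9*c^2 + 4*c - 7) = 81*c^5 - 9*c^4 + 33*c^3 + 11*c^2 - 6*c - 14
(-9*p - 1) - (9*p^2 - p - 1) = -9*p^2 - 8*p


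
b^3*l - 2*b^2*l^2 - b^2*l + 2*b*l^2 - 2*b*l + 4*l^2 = (b - 2)*(b - 2*l)*(b*l + l)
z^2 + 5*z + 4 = (z + 1)*(z + 4)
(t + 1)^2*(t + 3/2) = t^3 + 7*t^2/2 + 4*t + 3/2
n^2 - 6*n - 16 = (n - 8)*(n + 2)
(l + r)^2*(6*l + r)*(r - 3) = 6*l^3*r - 18*l^3 + 13*l^2*r^2 - 39*l^2*r + 8*l*r^3 - 24*l*r^2 + r^4 - 3*r^3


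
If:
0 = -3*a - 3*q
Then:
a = -q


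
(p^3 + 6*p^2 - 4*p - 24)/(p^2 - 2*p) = p + 8 + 12/p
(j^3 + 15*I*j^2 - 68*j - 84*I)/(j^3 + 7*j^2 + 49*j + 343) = (j^2 + 8*I*j - 12)/(j^2 + 7*j*(1 - I) - 49*I)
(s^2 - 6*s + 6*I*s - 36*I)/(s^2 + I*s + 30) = (s - 6)/(s - 5*I)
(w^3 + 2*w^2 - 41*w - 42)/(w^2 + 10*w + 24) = (w^3 + 2*w^2 - 41*w - 42)/(w^2 + 10*w + 24)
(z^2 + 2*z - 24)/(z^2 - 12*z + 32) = (z + 6)/(z - 8)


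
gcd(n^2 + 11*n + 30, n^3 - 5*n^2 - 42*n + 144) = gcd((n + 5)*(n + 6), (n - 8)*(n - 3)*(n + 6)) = n + 6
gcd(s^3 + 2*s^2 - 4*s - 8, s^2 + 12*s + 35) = 1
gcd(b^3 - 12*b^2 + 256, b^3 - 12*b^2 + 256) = b^3 - 12*b^2 + 256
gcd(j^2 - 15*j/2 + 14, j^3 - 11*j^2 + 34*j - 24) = j - 4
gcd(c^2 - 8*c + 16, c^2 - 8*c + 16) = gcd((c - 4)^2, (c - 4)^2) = c^2 - 8*c + 16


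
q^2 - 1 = (q - 1)*(q + 1)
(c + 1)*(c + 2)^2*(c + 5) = c^4 + 10*c^3 + 33*c^2 + 44*c + 20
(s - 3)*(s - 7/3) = s^2 - 16*s/3 + 7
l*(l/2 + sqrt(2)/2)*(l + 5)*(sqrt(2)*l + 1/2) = sqrt(2)*l^4/2 + 5*l^3/4 + 5*sqrt(2)*l^3/2 + sqrt(2)*l^2/4 + 25*l^2/4 + 5*sqrt(2)*l/4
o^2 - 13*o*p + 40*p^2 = (o - 8*p)*(o - 5*p)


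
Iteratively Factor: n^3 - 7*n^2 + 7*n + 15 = (n + 1)*(n^2 - 8*n + 15) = (n - 3)*(n + 1)*(n - 5)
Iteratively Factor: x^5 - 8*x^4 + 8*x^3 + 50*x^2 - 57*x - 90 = (x - 3)*(x^4 - 5*x^3 - 7*x^2 + 29*x + 30) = (x - 3)*(x + 2)*(x^3 - 7*x^2 + 7*x + 15) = (x - 3)*(x + 1)*(x + 2)*(x^2 - 8*x + 15) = (x - 5)*(x - 3)*(x + 1)*(x + 2)*(x - 3)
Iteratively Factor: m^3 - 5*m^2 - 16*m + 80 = (m - 4)*(m^2 - m - 20) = (m - 5)*(m - 4)*(m + 4)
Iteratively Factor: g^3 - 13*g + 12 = (g - 1)*(g^2 + g - 12) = (g - 3)*(g - 1)*(g + 4)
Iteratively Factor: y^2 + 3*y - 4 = (y + 4)*(y - 1)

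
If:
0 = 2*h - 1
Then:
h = 1/2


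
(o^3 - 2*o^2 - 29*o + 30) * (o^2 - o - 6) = o^5 - 3*o^4 - 33*o^3 + 71*o^2 + 144*o - 180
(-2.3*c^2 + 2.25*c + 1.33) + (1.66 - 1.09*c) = -2.3*c^2 + 1.16*c + 2.99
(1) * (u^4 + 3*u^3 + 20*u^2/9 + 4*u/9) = u^4 + 3*u^3 + 20*u^2/9 + 4*u/9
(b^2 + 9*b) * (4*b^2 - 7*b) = 4*b^4 + 29*b^3 - 63*b^2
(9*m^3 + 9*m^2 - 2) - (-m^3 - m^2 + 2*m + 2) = 10*m^3 + 10*m^2 - 2*m - 4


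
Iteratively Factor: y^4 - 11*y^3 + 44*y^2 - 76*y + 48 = (y - 2)*(y^3 - 9*y^2 + 26*y - 24) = (y - 3)*(y - 2)*(y^2 - 6*y + 8) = (y - 4)*(y - 3)*(y - 2)*(y - 2)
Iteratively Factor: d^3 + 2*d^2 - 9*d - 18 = (d - 3)*(d^2 + 5*d + 6) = (d - 3)*(d + 2)*(d + 3)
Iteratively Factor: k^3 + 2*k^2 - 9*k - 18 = (k + 2)*(k^2 - 9) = (k + 2)*(k + 3)*(k - 3)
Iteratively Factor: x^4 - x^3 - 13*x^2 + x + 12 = (x - 1)*(x^3 - 13*x - 12) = (x - 1)*(x + 3)*(x^2 - 3*x - 4) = (x - 4)*(x - 1)*(x + 3)*(x + 1)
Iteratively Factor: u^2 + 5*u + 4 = (u + 1)*(u + 4)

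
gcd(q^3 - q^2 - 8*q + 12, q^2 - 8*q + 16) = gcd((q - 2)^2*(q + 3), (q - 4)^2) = 1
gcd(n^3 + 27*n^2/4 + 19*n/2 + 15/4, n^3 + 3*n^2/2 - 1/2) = n + 1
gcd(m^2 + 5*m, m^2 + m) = m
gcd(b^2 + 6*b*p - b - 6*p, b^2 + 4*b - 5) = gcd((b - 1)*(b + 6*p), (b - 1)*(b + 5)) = b - 1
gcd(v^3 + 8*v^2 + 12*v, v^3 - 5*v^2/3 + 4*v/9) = v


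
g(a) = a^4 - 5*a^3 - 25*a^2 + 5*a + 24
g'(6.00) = 29.00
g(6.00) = -630.00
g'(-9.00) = -3676.00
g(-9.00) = 8160.00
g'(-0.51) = 26.07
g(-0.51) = 15.68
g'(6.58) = 166.12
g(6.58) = -575.38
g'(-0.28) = 17.74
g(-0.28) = 20.76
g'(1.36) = -80.68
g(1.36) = -24.60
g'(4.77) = -140.67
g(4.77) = -545.93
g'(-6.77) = -1585.15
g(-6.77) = 2496.43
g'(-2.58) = -34.54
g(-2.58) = -25.13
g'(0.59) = -28.90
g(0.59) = 17.34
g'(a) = 4*a^3 - 15*a^2 - 50*a + 5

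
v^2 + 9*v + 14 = (v + 2)*(v + 7)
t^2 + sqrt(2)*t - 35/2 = (t - 5*sqrt(2)/2)*(t + 7*sqrt(2)/2)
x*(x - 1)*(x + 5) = x^3 + 4*x^2 - 5*x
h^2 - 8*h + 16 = (h - 4)^2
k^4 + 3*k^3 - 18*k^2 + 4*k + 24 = (k - 2)^2*(k + 1)*(k + 6)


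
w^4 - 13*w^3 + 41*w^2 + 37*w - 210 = (w - 7)*(w - 5)*(w - 3)*(w + 2)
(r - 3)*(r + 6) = r^2 + 3*r - 18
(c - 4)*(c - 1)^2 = c^3 - 6*c^2 + 9*c - 4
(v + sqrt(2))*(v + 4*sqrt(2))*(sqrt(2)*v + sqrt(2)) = sqrt(2)*v^3 + sqrt(2)*v^2 + 10*v^2 + 10*v + 8*sqrt(2)*v + 8*sqrt(2)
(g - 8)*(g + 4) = g^2 - 4*g - 32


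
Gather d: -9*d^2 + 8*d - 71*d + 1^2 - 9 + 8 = -9*d^2 - 63*d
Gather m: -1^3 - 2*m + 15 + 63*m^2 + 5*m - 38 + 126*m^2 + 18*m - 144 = 189*m^2 + 21*m - 168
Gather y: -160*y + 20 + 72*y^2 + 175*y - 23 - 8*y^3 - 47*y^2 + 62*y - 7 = -8*y^3 + 25*y^2 + 77*y - 10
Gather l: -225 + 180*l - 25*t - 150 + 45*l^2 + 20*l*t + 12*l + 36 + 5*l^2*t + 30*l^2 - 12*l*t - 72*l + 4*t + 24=l^2*(5*t + 75) + l*(8*t + 120) - 21*t - 315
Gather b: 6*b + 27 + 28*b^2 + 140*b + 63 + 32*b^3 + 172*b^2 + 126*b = 32*b^3 + 200*b^2 + 272*b + 90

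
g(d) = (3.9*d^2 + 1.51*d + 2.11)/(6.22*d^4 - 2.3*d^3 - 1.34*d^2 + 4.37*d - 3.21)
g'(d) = (7.8*d + 1.51)/(6.22*d^4 - 2.3*d^3 - 1.34*d^2 + 4.37*d - 3.21) + (3.9*d^2 + 1.51*d + 2.11)*(-24.88*d^3 + 6.9*d^2 + 2.68*d - 4.37)/(6.22*d^4 - 2.3*d^3 - 1.34*d^2 + 4.37*d - 3.21)^2 = (-48.516*d^5 - 19.2066*d^4 - 45.5508*d^3 + 33.6254*d^2 - 19.3832*d - 14.0678)/(38.6884*d^8 - 28.612*d^7 - 11.3796*d^6 + 60.5268*d^5 - 58.2388*d^4 + 3.0544*d^3 + 27.6997*d^2 - 28.0554*d + 10.3041)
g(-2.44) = 0.09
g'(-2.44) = 0.08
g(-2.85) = 0.07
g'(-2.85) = 0.05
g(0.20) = -1.07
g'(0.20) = -2.96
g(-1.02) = 41.33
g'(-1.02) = 9715.07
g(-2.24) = 0.11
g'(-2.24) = 0.11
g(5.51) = 0.02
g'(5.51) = -0.01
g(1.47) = 0.58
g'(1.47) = -1.10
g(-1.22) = 0.82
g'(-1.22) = 4.19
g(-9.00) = 0.01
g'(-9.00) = 0.00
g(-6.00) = 0.02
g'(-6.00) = 0.01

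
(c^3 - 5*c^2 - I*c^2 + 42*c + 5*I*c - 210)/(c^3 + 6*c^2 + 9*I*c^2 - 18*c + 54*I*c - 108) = (c^2 - c*(5 + 7*I) + 35*I)/(c^2 + 3*c*(2 + I) + 18*I)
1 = 1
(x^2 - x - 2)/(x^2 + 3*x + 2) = (x - 2)/(x + 2)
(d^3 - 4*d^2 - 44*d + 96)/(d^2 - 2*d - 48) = d - 2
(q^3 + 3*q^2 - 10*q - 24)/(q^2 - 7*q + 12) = (q^2 + 6*q + 8)/(q - 4)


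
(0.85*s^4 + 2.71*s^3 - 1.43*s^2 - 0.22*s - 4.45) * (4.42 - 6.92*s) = -5.882*s^5 - 14.9962*s^4 + 21.8738*s^3 - 4.7982*s^2 + 29.8216*s - 19.669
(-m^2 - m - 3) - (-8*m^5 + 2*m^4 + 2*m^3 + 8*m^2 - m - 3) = 8*m^5 - 2*m^4 - 2*m^3 - 9*m^2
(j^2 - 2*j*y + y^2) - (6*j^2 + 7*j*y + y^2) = -5*j^2 - 9*j*y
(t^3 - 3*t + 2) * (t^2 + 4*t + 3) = t^5 + 4*t^4 - 10*t^2 - t + 6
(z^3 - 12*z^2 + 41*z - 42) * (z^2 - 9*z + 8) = z^5 - 21*z^4 + 157*z^3 - 507*z^2 + 706*z - 336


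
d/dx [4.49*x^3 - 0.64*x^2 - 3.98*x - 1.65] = 13.47*x^2 - 1.28*x - 3.98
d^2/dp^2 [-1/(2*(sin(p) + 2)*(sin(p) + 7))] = (4*sin(p)^4 + 27*sin(p)^3 + 19*sin(p)^2 - 180*sin(p) - 134)/(2*(sin(p) + 2)^3*(sin(p) + 7)^3)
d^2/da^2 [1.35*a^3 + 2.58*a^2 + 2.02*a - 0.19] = 8.1*a + 5.16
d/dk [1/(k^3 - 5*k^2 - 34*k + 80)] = (-3*k^2 + 10*k + 34)/(k^3 - 5*k^2 - 34*k + 80)^2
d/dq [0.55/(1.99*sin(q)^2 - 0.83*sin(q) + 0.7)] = (0.4565 - 2.189*sin(q))*cos(q)/(1.99*sin(q)^2 - 0.83*sin(q) + 0.7)^2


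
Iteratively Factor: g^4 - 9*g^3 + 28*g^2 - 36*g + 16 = (g - 4)*(g^3 - 5*g^2 + 8*g - 4) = (g - 4)*(g - 2)*(g^2 - 3*g + 2) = (g - 4)*(g - 2)*(g - 1)*(g - 2)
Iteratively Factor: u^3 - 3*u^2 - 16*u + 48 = (u - 3)*(u^2 - 16) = (u - 4)*(u - 3)*(u + 4)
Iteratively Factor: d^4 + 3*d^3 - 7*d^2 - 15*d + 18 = (d + 3)*(d^3 - 7*d + 6) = (d - 2)*(d + 3)*(d^2 + 2*d - 3) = (d - 2)*(d + 3)^2*(d - 1)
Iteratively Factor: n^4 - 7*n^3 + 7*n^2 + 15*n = (n - 3)*(n^3 - 4*n^2 - 5*n) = (n - 3)*(n + 1)*(n^2 - 5*n) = (n - 5)*(n - 3)*(n + 1)*(n)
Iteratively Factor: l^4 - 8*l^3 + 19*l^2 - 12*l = (l - 3)*(l^3 - 5*l^2 + 4*l) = l*(l - 3)*(l^2 - 5*l + 4) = l*(l - 3)*(l - 1)*(l - 4)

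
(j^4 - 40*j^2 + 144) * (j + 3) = j^5 + 3*j^4 - 40*j^3 - 120*j^2 + 144*j + 432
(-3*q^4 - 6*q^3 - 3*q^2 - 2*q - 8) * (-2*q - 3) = 6*q^5 + 21*q^4 + 24*q^3 + 13*q^2 + 22*q + 24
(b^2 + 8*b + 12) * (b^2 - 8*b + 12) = b^4 - 40*b^2 + 144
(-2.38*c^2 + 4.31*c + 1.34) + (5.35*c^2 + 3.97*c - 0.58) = 2.97*c^2 + 8.28*c + 0.76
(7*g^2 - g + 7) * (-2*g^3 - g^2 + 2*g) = -14*g^5 - 5*g^4 + g^3 - 9*g^2 + 14*g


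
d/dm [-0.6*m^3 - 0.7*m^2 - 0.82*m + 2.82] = -1.8*m^2 - 1.4*m - 0.82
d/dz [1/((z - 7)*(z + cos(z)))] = ((7 - z)*(z + cos(z)) + (z - 7)^2*(sin(z) - 1))/((z - 7)^3*(z + cos(z))^2)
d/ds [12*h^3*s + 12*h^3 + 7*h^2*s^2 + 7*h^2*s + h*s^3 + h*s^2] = h*(12*h^2 + 14*h*s + 7*h + 3*s^2 + 2*s)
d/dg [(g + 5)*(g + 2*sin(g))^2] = (g + 2*sin(g))*(g + (2*g + 10)*(2*cos(g) + 1) + 2*sin(g))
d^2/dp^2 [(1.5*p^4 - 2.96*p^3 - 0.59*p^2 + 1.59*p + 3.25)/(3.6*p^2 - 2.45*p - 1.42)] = (38.88*p^6 - 79.3799999999999*p^5 + 8.0145*p^4 + 48.5033599999999*p^3 + 209.13168*p^2 - 159.032784*p + 58.801678)/(46.656*p^6 - 95.256*p^5 + 9.61740000000001*p^4 + 60.440275*p^3 - 3.79353*p^2 - 14.82054*p - 2.863288)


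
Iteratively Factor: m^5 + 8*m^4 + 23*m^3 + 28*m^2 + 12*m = (m + 1)*(m^4 + 7*m^3 + 16*m^2 + 12*m) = (m + 1)*(m + 2)*(m^3 + 5*m^2 + 6*m) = m*(m + 1)*(m + 2)*(m^2 + 5*m + 6) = m*(m + 1)*(m + 2)*(m + 3)*(m + 2)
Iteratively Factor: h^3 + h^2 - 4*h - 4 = (h - 2)*(h^2 + 3*h + 2) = (h - 2)*(h + 1)*(h + 2)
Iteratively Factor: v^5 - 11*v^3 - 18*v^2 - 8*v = (v + 2)*(v^4 - 2*v^3 - 7*v^2 - 4*v) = (v + 1)*(v + 2)*(v^3 - 3*v^2 - 4*v) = (v + 1)^2*(v + 2)*(v^2 - 4*v) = v*(v + 1)^2*(v + 2)*(v - 4)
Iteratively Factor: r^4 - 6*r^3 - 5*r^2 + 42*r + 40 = (r - 5)*(r^3 - r^2 - 10*r - 8) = (r - 5)*(r - 4)*(r^2 + 3*r + 2) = (r - 5)*(r - 4)*(r + 2)*(r + 1)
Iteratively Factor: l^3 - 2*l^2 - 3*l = (l - 3)*(l^2 + l) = l*(l - 3)*(l + 1)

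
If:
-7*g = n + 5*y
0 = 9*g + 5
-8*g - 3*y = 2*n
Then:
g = -5/9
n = 95/63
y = 10/21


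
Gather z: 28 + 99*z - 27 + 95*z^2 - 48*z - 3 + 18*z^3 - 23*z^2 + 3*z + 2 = 18*z^3 + 72*z^2 + 54*z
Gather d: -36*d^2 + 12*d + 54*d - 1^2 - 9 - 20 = -36*d^2 + 66*d - 30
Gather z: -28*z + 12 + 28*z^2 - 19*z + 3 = 28*z^2 - 47*z + 15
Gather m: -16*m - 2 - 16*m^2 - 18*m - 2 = -16*m^2 - 34*m - 4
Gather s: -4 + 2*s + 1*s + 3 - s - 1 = 2*s - 2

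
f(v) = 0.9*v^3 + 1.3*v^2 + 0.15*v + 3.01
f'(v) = 2.7*v^2 + 2.6*v + 0.15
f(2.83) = 34.24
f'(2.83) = 29.13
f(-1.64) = 2.29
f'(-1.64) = 3.15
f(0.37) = 3.29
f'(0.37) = 1.48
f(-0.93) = 3.27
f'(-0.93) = 0.07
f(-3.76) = -27.02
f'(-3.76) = 28.55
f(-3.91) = -31.50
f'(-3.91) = 31.26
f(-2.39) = -2.21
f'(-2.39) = 9.36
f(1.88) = 13.87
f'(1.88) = 14.58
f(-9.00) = -549.14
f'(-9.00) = 195.45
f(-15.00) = -2744.24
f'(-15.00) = 568.65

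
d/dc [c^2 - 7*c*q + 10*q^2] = 2*c - 7*q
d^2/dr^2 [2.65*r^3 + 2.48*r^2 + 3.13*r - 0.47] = 15.9*r + 4.96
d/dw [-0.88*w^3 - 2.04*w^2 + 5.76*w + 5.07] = -2.64*w^2 - 4.08*w + 5.76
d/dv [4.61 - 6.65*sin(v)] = -6.65*cos(v)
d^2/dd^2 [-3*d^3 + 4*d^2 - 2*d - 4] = 8 - 18*d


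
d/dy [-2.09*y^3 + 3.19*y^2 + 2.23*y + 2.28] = -6.27*y^2 + 6.38*y + 2.23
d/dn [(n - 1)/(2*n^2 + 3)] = (2*n^2 - 4*n*(n - 1) + 3)/(2*n^2 + 3)^2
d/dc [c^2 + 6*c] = 2*c + 6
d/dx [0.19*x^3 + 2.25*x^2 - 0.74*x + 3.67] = 0.57*x^2 + 4.5*x - 0.74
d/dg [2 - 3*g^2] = -6*g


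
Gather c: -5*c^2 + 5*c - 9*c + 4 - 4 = -5*c^2 - 4*c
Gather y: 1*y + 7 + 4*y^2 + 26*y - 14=4*y^2 + 27*y - 7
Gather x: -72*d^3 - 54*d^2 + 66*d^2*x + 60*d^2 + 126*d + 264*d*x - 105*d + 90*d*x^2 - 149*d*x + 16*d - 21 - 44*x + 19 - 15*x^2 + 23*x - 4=-72*d^3 + 6*d^2 + 37*d + x^2*(90*d - 15) + x*(66*d^2 + 115*d - 21) - 6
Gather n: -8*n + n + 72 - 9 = 63 - 7*n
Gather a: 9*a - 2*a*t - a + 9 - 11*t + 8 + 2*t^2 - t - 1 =a*(8 - 2*t) + 2*t^2 - 12*t + 16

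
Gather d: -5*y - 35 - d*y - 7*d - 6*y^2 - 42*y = d*(-y - 7) - 6*y^2 - 47*y - 35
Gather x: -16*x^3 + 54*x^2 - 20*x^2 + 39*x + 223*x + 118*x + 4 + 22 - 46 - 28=-16*x^3 + 34*x^2 + 380*x - 48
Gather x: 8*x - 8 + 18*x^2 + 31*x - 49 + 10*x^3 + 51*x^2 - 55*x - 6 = 10*x^3 + 69*x^2 - 16*x - 63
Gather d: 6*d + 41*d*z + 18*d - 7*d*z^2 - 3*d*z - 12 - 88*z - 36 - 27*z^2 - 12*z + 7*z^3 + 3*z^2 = d*(-7*z^2 + 38*z + 24) + 7*z^3 - 24*z^2 - 100*z - 48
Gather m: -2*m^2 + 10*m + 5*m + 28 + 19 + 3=-2*m^2 + 15*m + 50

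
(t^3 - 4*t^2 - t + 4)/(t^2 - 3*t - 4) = t - 1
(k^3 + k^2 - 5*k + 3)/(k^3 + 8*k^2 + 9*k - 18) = (k - 1)/(k + 6)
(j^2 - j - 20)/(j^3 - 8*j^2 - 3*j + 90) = (j + 4)/(j^2 - 3*j - 18)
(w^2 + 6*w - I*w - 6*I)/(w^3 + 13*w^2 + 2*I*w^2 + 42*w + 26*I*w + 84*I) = (w - I)/(w^2 + w*(7 + 2*I) + 14*I)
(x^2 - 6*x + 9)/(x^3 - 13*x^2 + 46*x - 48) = (x - 3)/(x^2 - 10*x + 16)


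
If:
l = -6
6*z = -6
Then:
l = -6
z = -1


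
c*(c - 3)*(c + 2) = c^3 - c^2 - 6*c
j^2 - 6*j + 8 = (j - 4)*(j - 2)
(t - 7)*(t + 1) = t^2 - 6*t - 7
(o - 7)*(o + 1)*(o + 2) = o^3 - 4*o^2 - 19*o - 14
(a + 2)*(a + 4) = a^2 + 6*a + 8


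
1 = 1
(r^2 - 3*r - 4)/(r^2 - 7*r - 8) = (r - 4)/(r - 8)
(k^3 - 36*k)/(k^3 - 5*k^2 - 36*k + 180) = k/(k - 5)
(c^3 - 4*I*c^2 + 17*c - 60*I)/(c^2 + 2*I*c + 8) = (c^2 - 8*I*c - 15)/(c - 2*I)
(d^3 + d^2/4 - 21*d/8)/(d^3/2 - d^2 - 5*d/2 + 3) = d*(8*d^2 + 2*d - 21)/(4*(d^3 - 2*d^2 - 5*d + 6))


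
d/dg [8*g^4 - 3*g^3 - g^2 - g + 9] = 32*g^3 - 9*g^2 - 2*g - 1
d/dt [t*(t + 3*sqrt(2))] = 2*t + 3*sqrt(2)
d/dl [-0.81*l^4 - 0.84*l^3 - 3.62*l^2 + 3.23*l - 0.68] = -3.24*l^3 - 2.52*l^2 - 7.24*l + 3.23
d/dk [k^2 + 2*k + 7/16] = 2*k + 2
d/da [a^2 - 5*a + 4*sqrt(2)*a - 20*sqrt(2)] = 2*a - 5 + 4*sqrt(2)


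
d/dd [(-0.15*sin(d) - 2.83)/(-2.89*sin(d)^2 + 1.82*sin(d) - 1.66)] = (-0.4335*sin(d)^2 - 16.3574*sin(d) + 5.3996)*cos(d)/(8.3521*sin(d)^4 - 10.5196*sin(d)^3 + 12.9072*sin(d)^2 - 6.0424*sin(d) + 2.7556)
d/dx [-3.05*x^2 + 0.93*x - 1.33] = 0.93 - 6.1*x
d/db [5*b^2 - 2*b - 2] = 10*b - 2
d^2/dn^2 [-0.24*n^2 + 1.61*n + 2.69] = -0.480000000000000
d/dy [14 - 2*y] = -2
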